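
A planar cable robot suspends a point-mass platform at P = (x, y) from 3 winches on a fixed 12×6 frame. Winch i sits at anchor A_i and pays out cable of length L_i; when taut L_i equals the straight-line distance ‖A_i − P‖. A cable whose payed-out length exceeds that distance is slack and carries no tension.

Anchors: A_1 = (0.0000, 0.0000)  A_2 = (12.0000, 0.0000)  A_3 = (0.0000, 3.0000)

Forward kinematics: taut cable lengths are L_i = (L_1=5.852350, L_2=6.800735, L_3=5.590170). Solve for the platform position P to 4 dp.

circle eqns → linear via eq_j − eq_1; set q_j = A_j·A_j − L_j²
q_1 = 0.0000+0.0000−34.2500 = -34.2500
-24.0000·x + 0.0000·y = q_1−q_2 = -132.0000
0.0000·x − 6.0000·y = q_1−q_3 = -12.0000
solve first two rows → x=5.5000, y=2.0000

(5.5000, 2.0000)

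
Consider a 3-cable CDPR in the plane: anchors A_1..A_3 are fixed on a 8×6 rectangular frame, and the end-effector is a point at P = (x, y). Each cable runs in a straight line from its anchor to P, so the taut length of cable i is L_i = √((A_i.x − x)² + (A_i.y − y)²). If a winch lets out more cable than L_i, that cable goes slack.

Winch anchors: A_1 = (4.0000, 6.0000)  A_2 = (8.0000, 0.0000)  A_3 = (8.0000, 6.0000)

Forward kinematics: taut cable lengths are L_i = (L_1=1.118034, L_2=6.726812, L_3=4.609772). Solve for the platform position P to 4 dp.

(3.5000, 5.0000)

expand ‖A_i−P‖²=L_i² and subtract eq 1 (q_i ≔ ‖A_i‖²−L_i²)
q_1 = 16.0000+36.0000−1.2500 = 50.7500
eq1−eq2 → [-8.0000  12.0000]·P = 32.0000
eq1−eq3 → [-8.0000  0.0000]·P = -28.0000
2×2 solve → P = (3.5000, 5.0000)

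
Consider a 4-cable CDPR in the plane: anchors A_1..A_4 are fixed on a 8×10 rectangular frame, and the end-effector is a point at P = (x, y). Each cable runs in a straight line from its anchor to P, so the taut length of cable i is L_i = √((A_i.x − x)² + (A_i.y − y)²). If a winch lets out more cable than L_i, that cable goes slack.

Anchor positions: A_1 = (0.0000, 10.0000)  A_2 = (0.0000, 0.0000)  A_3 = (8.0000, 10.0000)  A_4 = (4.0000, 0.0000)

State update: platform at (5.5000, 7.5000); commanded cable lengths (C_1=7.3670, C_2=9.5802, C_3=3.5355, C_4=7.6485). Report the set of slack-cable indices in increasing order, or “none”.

1, 2

cable 1: √((-5.5000)²+(2.5000)²)=6.0415, C_1=7.3670: slack
cable 2: √((-5.5000)²+(-7.5000)²)=9.3005, C_2=9.5802: slack
cable 3: √((2.5000)²+(2.5000)²)=3.5355, C_3=3.5355: taut
cable 4: √((-1.5000)²+(-7.5000)²)=7.6485, C_4=7.6485: taut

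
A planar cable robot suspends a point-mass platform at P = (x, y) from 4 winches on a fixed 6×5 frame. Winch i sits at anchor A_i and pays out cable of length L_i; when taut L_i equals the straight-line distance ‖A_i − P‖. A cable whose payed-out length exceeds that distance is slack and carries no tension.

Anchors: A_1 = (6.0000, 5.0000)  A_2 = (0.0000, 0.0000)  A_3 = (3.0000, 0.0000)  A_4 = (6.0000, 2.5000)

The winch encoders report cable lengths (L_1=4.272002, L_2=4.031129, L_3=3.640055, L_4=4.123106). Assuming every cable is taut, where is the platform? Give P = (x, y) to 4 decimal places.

(2.0000, 3.5000)

circle eqns → linear via eq_j − eq_1; set c_j = A_j·A_j − L_j²
c_1 = 36.0000+25.0000−18.2500 = 42.7500
12.0000·x + 10.0000·y = c_1−c_2 = 59.0000
6.0000·x + 10.0000·y = c_1−c_3 = 47.0000
0.0000·x + 5.0000·y = c_1−c_4 = 17.5000
solve first two rows → x=2.0000, y=3.5000
check cable 4: ‖A_4−P‖² = 17.0000 ≈ L_4² = 17.0000 ✓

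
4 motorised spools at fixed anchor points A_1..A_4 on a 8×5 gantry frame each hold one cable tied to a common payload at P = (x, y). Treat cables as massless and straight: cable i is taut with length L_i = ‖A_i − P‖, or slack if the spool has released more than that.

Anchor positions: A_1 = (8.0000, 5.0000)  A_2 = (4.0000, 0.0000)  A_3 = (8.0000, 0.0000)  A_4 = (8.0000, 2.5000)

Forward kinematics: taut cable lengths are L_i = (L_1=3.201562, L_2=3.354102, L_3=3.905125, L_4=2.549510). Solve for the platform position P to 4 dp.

circle eqns → linear via eq_j − eq_1; set k_j = A_j·A_j − L_j²
k_1 = 64.0000+25.0000−10.2500 = 78.7500
8.0000·x + 10.0000·y = k_1−k_2 = 74.0000
0.0000·x + 10.0000·y = k_1−k_3 = 30.0000
0.0000·x + 5.0000·y = k_1−k_4 = 15.0000
solve first two rows → x=5.5000, y=3.0000
check cable 4: ‖A_4−P‖² = 6.5000 ≈ L_4² = 6.5000 ✓

(5.5000, 3.0000)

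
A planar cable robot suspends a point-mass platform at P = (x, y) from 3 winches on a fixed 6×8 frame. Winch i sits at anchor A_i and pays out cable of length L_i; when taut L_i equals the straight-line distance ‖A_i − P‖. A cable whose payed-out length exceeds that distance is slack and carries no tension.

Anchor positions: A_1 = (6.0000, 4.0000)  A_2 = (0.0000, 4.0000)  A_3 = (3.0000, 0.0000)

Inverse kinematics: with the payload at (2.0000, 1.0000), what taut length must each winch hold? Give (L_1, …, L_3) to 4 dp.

cable 1: Δx=4.0000, Δy=3.0000; L_1 = √(Δx²+Δy²) = 5.0000
cable 2: Δx=-2.0000, Δy=3.0000; L_2 = √(Δx²+Δy²) = 3.6056
cable 3: Δx=1.0000, Δy=-1.0000; L_3 = √(Δx²+Δy²) = 1.4142

(5.0000, 3.6056, 1.4142)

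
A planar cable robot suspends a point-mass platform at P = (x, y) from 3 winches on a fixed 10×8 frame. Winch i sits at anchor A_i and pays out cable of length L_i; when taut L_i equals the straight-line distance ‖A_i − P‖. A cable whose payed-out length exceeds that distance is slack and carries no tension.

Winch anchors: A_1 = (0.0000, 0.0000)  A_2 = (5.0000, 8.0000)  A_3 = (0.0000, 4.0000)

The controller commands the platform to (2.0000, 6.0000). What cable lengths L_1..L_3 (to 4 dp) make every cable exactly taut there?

(6.3246, 3.6056, 2.8284)

L_1 = √((0.0000−2.0000)² + (0.0000−6.0000)²) = 6.3246
L_2 = √((5.0000−2.0000)² + (8.0000−6.0000)²) = 3.6056
L_3 = √((0.0000−2.0000)² + (4.0000−6.0000)²) = 2.8284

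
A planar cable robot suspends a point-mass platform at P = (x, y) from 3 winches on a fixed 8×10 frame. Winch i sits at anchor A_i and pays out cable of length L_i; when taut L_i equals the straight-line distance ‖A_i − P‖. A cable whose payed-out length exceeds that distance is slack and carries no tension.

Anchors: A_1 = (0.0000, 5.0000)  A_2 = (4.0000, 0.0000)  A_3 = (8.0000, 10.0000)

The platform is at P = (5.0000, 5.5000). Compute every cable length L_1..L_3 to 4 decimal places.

L_1: Δ = A_1−P = (-5.0000, -0.5000) → ‖Δ‖ = √25.2500 = 5.0249
L_2: Δ = A_2−P = (-1.0000, -5.5000) → ‖Δ‖ = √31.2500 = 5.5902
L_3: Δ = A_3−P = (3.0000, 4.5000) → ‖Δ‖ = √29.2500 = 5.4083

(5.0249, 5.5902, 5.4083)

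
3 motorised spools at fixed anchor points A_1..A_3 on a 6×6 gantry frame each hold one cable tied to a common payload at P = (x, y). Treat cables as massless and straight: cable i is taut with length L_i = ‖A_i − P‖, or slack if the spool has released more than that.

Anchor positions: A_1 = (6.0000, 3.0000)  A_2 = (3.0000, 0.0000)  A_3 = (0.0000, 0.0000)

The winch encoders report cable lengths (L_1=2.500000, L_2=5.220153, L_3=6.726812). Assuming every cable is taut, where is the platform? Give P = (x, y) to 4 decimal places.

each cable: (A_i−P)·(A_i−P) = L_i²; let k_i = ‖A_i‖²−L_i²
k_1 = 36.0000+9.0000−6.2500 = 38.7500
row 1: 6.0000x + 6.0000y = 57.0000  (k_2=-18.2500)
row 2: 12.0000x + 6.0000y = 84.0000  (k_3=-45.2500)
Cramer on rows 1–2 → x = 4.5000, y = 5.0000

(4.5000, 5.0000)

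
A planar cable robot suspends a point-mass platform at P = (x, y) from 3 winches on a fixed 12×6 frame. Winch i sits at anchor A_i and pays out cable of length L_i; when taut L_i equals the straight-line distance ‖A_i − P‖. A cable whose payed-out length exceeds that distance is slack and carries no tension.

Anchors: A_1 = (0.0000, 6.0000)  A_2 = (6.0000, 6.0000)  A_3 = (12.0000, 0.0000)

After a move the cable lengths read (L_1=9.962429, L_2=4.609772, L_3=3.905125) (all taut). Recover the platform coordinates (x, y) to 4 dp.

each cable: (A_i−P)·(A_i−P) = L_i²; let k_i = ‖A_i‖²−L_i²
k_1 = 0.0000+36.0000−99.2500 = -63.2500
row 1: -12.0000x + 0.0000y = -114.0000  (k_2=50.7500)
row 2: -24.0000x + 12.0000y = -192.0000  (k_3=128.7500)
Cramer on rows 1–2 → x = 9.5000, y = 3.0000

(9.5000, 3.0000)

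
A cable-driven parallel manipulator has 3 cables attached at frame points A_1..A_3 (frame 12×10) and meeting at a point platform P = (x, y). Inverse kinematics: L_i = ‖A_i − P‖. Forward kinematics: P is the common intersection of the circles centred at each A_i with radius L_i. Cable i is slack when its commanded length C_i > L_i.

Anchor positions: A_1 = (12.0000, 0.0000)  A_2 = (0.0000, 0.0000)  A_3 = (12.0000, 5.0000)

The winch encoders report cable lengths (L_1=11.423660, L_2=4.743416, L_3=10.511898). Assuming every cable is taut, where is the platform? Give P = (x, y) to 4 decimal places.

each cable: (A_i−P)·(A_i−P) = L_i²; let q_i = ‖A_i‖²−L_i²
q_1 = 144.0000+0.0000−130.5000 = 13.5000
row 1: 24.0000x + 0.0000y = 36.0000  (q_2=-22.5000)
row 2: 0.0000x − 10.0000y = -45.0000  (q_3=58.5000)
Cramer on rows 1–2 → x = 1.5000, y = 4.5000

(1.5000, 4.5000)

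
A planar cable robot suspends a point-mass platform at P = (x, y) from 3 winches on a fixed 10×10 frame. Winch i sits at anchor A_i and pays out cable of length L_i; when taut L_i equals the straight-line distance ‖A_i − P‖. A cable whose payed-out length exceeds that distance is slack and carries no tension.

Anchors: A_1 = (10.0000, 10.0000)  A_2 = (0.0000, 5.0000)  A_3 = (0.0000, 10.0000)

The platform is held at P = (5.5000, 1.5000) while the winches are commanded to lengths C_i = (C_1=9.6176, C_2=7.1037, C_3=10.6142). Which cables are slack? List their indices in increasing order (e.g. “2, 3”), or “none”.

cable 1: L_1 = ‖A_1−P‖ = 9.6177;  C_1 = 9.6176 → taut
cable 2: L_2 = ‖A_2−P‖ = 6.5192;  C_2 = 7.1037 → slack
cable 3: L_3 = ‖A_3−P‖ = 10.1242;  C_3 = 10.6142 → slack

2, 3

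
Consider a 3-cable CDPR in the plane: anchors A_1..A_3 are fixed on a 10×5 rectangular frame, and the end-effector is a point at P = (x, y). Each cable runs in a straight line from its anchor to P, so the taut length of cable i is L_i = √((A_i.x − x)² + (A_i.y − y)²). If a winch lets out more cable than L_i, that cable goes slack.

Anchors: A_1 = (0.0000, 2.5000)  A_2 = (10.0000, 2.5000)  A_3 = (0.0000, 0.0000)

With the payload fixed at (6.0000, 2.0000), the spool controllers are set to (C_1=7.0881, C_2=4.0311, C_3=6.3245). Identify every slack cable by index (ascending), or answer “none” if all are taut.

cable 1: √((-6.0000)²+(0.5000)²)=6.0208, C_1=7.0881: slack
cable 2: √((4.0000)²+(0.5000)²)=4.0311, C_2=4.0311: taut
cable 3: √((-6.0000)²+(-2.0000)²)=6.3246, C_3=6.3245: taut

1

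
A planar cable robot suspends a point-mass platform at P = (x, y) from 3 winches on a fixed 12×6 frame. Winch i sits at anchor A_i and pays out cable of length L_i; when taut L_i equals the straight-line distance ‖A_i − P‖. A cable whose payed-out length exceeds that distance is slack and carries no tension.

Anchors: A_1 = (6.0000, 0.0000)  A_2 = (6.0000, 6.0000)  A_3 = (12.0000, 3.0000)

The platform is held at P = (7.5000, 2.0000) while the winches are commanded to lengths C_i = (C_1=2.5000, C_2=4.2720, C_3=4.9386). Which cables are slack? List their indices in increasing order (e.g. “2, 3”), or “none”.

cable 1: √((-1.5000)²+(-2.0000)²)=2.5000, C_1=2.5000: taut
cable 2: √((-1.5000)²+(4.0000)²)=4.2720, C_2=4.2720: taut
cable 3: √((4.5000)²+(1.0000)²)=4.6098, C_3=4.9386: slack

3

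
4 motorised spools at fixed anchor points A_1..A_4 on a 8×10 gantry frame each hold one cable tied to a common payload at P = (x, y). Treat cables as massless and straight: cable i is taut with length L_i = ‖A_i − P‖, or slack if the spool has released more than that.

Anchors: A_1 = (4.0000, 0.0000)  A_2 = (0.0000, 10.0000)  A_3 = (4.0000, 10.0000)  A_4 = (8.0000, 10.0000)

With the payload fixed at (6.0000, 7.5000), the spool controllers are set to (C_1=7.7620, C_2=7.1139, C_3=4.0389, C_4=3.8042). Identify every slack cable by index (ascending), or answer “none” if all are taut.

2, 3, 4

cable 1: L_1 = ‖A_1−P‖ = 7.7621;  C_1 = 7.7620 → taut
cable 2: L_2 = ‖A_2−P‖ = 6.5000;  C_2 = 7.1139 → slack
cable 3: L_3 = ‖A_3−P‖ = 3.2016;  C_3 = 4.0389 → slack
cable 4: L_4 = ‖A_4−P‖ = 3.2016;  C_4 = 3.8042 → slack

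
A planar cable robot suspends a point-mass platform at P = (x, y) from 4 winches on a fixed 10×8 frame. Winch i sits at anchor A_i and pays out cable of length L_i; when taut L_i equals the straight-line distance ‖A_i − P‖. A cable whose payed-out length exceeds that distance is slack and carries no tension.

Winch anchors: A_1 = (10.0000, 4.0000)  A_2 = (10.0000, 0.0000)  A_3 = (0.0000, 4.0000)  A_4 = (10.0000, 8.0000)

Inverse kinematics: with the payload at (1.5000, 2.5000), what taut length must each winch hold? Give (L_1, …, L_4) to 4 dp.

(8.6313, 8.8600, 2.1213, 10.1242)

L_1 = √((10.0000−1.5000)² + (4.0000−2.5000)²) = 8.6313
L_2 = √((10.0000−1.5000)² + (0.0000−2.5000)²) = 8.8600
L_3 = √((0.0000−1.5000)² + (4.0000−2.5000)²) = 2.1213
L_4 = √((10.0000−1.5000)² + (8.0000−2.5000)²) = 10.1242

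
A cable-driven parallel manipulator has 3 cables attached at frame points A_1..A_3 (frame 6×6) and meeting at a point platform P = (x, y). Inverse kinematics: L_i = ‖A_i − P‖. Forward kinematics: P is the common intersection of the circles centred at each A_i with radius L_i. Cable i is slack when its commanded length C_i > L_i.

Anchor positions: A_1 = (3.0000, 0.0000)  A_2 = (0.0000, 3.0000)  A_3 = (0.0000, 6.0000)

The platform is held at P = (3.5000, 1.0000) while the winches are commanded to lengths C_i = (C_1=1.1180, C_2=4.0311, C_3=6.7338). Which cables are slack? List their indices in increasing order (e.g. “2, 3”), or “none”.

3

i=1: geometric 1.1180 vs commanded 1.1180 ⇒ taut
i=2: geometric 4.0311 vs commanded 4.0311 ⇒ taut
i=3: geometric 6.1033 vs commanded 6.7338 ⇒ slack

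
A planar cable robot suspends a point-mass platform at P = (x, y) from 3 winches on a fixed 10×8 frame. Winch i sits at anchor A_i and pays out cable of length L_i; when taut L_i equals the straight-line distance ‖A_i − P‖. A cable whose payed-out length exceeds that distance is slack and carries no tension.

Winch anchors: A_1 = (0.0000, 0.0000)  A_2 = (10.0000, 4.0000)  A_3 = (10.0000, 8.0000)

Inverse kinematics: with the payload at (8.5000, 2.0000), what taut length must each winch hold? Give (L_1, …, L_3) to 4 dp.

(8.7321, 2.5000, 6.1847)

L_1 = √((0.0000−8.5000)² + (0.0000−2.0000)²) = 8.7321
L_2 = √((10.0000−8.5000)² + (4.0000−2.0000)²) = 2.5000
L_3 = √((10.0000−8.5000)² + (8.0000−2.0000)²) = 6.1847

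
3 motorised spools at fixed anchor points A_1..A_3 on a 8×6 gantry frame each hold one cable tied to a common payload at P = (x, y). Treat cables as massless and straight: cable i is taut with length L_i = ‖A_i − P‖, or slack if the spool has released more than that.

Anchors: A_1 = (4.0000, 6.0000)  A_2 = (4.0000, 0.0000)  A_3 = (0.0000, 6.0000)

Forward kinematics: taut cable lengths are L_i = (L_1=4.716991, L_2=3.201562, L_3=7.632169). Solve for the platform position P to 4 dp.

(6.5000, 2.0000)

circle eqns → linear via eq_j − eq_1; set k_j = A_j·A_j − L_j²
k_1 = 16.0000+36.0000−22.2500 = 29.7500
0.0000·x + 12.0000·y = k_1−k_2 = 24.0000
8.0000·x + 0.0000·y = k_1−k_3 = 52.0000
solve first two rows → x=6.5000, y=2.0000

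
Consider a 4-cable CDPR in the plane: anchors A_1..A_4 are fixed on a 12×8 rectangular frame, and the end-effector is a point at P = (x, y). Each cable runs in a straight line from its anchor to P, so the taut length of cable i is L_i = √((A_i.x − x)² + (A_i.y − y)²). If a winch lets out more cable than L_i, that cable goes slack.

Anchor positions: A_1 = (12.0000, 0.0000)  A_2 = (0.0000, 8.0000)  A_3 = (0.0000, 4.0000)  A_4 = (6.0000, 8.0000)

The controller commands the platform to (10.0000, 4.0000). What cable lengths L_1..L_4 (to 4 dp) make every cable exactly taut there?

(4.4721, 10.7703, 10.0000, 5.6569)

L_1: Δ = A_1−P = (2.0000, -4.0000) → ‖Δ‖ = √20.0000 = 4.4721
L_2: Δ = A_2−P = (-10.0000, 4.0000) → ‖Δ‖ = √116.0000 = 10.7703
L_3: Δ = A_3−P = (-10.0000, 0.0000) → ‖Δ‖ = √100.0000 = 10.0000
L_4: Δ = A_4−P = (-4.0000, 4.0000) → ‖Δ‖ = √32.0000 = 5.6569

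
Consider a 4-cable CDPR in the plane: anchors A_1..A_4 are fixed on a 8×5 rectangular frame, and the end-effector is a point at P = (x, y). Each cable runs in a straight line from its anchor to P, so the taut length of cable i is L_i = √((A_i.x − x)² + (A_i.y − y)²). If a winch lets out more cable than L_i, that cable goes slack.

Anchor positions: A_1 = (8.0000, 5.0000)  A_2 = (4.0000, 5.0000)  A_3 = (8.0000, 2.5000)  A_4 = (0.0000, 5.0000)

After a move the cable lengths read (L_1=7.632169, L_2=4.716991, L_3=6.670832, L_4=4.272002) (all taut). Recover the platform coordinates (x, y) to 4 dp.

circle eqns → linear via eq_j − eq_1; set c_j = A_j·A_j − L_j²
c_1 = 64.0000+25.0000−58.2500 = 30.7500
8.0000·x + 0.0000·y = c_1−c_2 = 12.0000
0.0000·x + 5.0000·y = c_1−c_3 = 5.0000
16.0000·x + 0.0000·y = c_1−c_4 = 24.0000
solve first two rows → x=1.5000, y=1.0000
check cable 4: ‖A_4−P‖² = 18.2500 ≈ L_4² = 18.2500 ✓

(1.5000, 1.0000)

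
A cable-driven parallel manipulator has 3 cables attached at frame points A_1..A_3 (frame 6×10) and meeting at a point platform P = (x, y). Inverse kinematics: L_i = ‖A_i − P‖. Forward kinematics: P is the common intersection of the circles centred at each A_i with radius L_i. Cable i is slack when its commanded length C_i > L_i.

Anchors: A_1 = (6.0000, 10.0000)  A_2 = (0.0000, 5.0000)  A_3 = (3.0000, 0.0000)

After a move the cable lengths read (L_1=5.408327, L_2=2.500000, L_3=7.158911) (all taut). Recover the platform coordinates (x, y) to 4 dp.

(1.5000, 7.0000)

each cable: (A_i−P)·(A_i−P) = L_i²; let q_i = ‖A_i‖²−L_i²
q_1 = 36.0000+100.0000−29.2500 = 106.7500
row 1: 12.0000x + 10.0000y = 88.0000  (q_2=18.7500)
row 2: 6.0000x + 20.0000y = 149.0000  (q_3=-42.2500)
Cramer on rows 1–2 → x = 1.5000, y = 7.0000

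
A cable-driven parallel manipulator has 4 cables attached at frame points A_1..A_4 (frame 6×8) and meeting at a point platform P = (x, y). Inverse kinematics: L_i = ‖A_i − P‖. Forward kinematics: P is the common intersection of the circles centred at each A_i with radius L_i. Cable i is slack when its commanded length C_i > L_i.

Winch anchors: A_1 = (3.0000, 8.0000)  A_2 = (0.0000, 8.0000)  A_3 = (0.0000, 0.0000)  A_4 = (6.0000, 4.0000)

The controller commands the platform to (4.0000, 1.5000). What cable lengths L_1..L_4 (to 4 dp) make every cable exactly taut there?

cable 1: Δx=-1.0000, Δy=6.5000; L_1 = √(Δx²+Δy²) = 6.5765
cable 2: Δx=-4.0000, Δy=6.5000; L_2 = √(Δx²+Δy²) = 7.6322
cable 3: Δx=-4.0000, Δy=-1.5000; L_3 = √(Δx²+Δy²) = 4.2720
cable 4: Δx=2.0000, Δy=2.5000; L_4 = √(Δx²+Δy²) = 3.2016

(6.5765, 7.6322, 4.2720, 3.2016)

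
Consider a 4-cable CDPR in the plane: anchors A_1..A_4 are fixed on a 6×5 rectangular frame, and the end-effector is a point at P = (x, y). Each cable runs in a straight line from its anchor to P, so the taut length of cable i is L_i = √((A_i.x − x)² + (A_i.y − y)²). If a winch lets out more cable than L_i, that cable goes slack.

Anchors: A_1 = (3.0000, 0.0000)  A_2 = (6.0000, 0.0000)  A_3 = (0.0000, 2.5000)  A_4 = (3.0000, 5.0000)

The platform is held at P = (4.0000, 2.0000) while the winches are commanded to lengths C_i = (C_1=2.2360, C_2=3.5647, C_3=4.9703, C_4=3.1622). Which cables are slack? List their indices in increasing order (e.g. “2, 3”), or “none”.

cable 1: √((-1.0000)²+(-2.0000)²)=2.2361, C_1=2.2360: taut
cable 2: √((2.0000)²+(-2.0000)²)=2.8284, C_2=3.5647: slack
cable 3: √((-4.0000)²+(0.5000)²)=4.0311, C_3=4.9703: slack
cable 4: √((-1.0000)²+(3.0000)²)=3.1623, C_4=3.1622: taut

2, 3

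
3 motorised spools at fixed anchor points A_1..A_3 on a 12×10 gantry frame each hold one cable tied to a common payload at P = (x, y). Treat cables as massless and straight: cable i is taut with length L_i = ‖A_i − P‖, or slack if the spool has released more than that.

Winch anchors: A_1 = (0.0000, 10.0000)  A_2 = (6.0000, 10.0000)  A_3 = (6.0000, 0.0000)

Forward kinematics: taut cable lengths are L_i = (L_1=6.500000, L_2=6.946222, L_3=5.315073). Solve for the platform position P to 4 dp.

circle eqns → linear via eq_j − eq_1; set q_j = A_j·A_j − L_j²
q_1 = 0.0000+100.0000−42.2500 = 57.7500
-12.0000·x + 0.0000·y = q_1−q_2 = -30.0000
-12.0000·x + 20.0000·y = q_1−q_3 = 50.0000
solve first two rows → x=2.5000, y=4.0000

(2.5000, 4.0000)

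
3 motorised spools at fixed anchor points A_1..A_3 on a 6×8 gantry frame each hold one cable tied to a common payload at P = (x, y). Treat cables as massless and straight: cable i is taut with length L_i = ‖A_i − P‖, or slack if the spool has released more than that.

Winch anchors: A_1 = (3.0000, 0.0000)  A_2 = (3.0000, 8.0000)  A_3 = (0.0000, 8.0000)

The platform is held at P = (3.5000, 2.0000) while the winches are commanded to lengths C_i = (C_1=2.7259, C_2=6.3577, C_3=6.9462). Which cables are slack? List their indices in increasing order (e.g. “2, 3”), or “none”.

1, 2

cable 1: √((-0.5000)²+(-2.0000)²)=2.0616, C_1=2.7259: slack
cable 2: √((-0.5000)²+(6.0000)²)=6.0208, C_2=6.3577: slack
cable 3: √((-3.5000)²+(6.0000)²)=6.9462, C_3=6.9462: taut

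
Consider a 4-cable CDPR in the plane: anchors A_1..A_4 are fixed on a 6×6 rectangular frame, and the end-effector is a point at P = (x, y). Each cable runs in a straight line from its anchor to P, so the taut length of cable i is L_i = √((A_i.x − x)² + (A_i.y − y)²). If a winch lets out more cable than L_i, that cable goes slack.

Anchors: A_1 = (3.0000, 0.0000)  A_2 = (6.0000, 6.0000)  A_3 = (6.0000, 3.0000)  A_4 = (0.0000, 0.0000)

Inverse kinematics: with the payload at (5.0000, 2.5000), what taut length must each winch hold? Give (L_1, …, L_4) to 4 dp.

(3.2016, 3.6401, 1.1180, 5.5902)

cable 1: Δx=-2.0000, Δy=-2.5000; L_1 = √(Δx²+Δy²) = 3.2016
cable 2: Δx=1.0000, Δy=3.5000; L_2 = √(Δx²+Δy²) = 3.6401
cable 3: Δx=1.0000, Δy=0.5000; L_3 = √(Δx²+Δy²) = 1.1180
cable 4: Δx=-5.0000, Δy=-2.5000; L_4 = √(Δx²+Δy²) = 5.5902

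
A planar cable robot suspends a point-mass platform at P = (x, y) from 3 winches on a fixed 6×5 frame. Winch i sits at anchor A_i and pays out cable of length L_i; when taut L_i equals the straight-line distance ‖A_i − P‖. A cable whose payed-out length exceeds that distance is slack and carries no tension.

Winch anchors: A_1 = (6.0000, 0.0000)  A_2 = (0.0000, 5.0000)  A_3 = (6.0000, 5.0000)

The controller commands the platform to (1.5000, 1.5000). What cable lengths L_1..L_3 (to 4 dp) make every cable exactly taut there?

(4.7434, 3.8079, 5.7009)

L_1 = √((6.0000−1.5000)² + (0.0000−1.5000)²) = 4.7434
L_2 = √((0.0000−1.5000)² + (5.0000−1.5000)²) = 3.8079
L_3 = √((6.0000−1.5000)² + (5.0000−1.5000)²) = 5.7009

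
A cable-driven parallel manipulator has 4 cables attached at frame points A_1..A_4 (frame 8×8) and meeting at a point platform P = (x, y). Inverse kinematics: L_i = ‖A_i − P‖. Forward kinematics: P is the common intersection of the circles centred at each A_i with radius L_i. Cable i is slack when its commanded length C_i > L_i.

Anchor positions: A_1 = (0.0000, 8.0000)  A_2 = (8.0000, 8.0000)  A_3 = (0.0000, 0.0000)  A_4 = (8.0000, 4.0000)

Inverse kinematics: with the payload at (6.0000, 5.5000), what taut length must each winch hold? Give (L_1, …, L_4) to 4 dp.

(6.5000, 3.2016, 8.1394, 2.5000)

L_1 = √((0.0000−6.0000)² + (8.0000−5.5000)²) = 6.5000
L_2 = √((8.0000−6.0000)² + (8.0000−5.5000)²) = 3.2016
L_3 = √((0.0000−6.0000)² + (0.0000−5.5000)²) = 8.1394
L_4 = √((8.0000−6.0000)² + (4.0000−5.5000)²) = 2.5000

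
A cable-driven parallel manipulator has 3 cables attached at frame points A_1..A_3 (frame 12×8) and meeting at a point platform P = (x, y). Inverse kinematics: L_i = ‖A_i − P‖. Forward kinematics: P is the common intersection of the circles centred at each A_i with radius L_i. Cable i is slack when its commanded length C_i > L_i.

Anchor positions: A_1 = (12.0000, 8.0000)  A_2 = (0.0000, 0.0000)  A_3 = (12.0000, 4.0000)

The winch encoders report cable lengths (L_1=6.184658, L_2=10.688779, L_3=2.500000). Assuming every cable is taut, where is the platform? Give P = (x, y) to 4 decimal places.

(10.5000, 2.0000)

circle eqns → linear via eq_j − eq_1; set k_j = A_j·A_j − L_j²
k_1 = 144.0000+64.0000−38.2500 = 169.7500
24.0000·x + 16.0000·y = k_1−k_2 = 284.0000
0.0000·x + 8.0000·y = k_1−k_3 = 16.0000
solve first two rows → x=10.5000, y=2.0000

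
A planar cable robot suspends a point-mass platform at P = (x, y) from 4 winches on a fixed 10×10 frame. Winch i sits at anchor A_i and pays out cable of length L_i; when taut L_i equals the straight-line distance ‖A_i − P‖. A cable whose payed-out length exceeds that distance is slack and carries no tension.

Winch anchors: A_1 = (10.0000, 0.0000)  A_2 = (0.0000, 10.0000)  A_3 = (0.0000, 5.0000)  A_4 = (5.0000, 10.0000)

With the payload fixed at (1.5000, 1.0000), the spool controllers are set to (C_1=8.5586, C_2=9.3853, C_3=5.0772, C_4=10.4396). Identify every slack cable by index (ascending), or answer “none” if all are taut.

cable 1: √((8.5000)²+(-1.0000)²)=8.5586, C_1=8.5586: taut
cable 2: √((-1.5000)²+(9.0000)²)=9.1241, C_2=9.3853: slack
cable 3: √((-1.5000)²+(4.0000)²)=4.2720, C_3=5.0772: slack
cable 4: √((3.5000)²+(9.0000)²)=9.6566, C_4=10.4396: slack

2, 3, 4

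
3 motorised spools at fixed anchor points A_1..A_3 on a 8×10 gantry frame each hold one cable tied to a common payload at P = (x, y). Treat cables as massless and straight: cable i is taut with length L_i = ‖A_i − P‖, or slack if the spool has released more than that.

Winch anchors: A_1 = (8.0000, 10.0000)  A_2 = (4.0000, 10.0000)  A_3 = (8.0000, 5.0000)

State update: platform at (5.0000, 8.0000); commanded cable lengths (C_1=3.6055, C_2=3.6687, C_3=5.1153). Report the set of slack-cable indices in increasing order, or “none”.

2, 3

cable 1: L_1 = ‖A_1−P‖ = 3.6056;  C_1 = 3.6055 → taut
cable 2: L_2 = ‖A_2−P‖ = 2.2361;  C_2 = 3.6687 → slack
cable 3: L_3 = ‖A_3−P‖ = 4.2426;  C_3 = 5.1153 → slack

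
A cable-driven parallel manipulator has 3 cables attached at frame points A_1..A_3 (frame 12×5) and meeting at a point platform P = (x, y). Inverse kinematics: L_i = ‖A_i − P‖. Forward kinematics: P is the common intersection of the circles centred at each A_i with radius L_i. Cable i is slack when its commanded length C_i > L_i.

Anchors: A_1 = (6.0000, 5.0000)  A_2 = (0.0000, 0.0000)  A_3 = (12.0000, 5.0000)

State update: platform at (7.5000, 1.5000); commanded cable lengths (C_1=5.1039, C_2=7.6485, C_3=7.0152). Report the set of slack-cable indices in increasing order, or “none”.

i=1: geometric 3.8079 vs commanded 5.1039 ⇒ slack
i=2: geometric 7.6485 vs commanded 7.6485 ⇒ taut
i=3: geometric 5.7009 vs commanded 7.0152 ⇒ slack

1, 3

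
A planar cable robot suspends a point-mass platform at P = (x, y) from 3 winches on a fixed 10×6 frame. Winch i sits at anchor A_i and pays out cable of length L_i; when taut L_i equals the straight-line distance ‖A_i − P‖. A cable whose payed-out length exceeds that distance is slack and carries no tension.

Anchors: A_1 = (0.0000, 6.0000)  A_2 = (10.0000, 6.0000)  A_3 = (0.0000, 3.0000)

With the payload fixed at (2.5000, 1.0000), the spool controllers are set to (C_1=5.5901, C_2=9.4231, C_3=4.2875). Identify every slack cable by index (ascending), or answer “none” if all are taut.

cable 1: √((-2.5000)²+(5.0000)²)=5.5902, C_1=5.5901: taut
cable 2: √((7.5000)²+(5.0000)²)=9.0139, C_2=9.4231: slack
cable 3: √((-2.5000)²+(2.0000)²)=3.2016, C_3=4.2875: slack

2, 3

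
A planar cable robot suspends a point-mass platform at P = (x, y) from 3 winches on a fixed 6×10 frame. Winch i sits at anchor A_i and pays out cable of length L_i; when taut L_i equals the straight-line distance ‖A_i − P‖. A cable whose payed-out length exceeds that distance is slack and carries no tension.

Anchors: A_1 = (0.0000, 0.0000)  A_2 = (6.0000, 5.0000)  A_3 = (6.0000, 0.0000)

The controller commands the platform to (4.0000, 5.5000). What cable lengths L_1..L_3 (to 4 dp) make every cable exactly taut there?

L_1 = √((0.0000−4.0000)² + (0.0000−5.5000)²) = 6.8007
L_2 = √((6.0000−4.0000)² + (5.0000−5.5000)²) = 2.0616
L_3 = √((6.0000−4.0000)² + (0.0000−5.5000)²) = 5.8523

(6.8007, 2.0616, 5.8523)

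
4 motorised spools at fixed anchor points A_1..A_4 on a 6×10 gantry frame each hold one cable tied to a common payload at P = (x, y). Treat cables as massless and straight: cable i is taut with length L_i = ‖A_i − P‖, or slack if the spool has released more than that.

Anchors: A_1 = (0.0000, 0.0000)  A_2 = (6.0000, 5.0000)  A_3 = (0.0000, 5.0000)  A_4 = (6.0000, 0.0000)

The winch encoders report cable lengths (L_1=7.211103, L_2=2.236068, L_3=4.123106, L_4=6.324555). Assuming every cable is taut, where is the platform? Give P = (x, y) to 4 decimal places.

(4.0000, 6.0000)

expand ‖A_i−P‖²=L_i² and subtract eq 1 (q_i ≔ ‖A_i‖²−L_i²)
q_1 = 0.0000+0.0000−52.0000 = -52.0000
eq1−eq2 → [-12.0000  -10.0000]·P = -108.0000
eq1−eq3 → [0.0000  -10.0000]·P = -60.0000
eq1−eq4 → [-12.0000  0.0000]·P = -48.0000
2×2 solve → P = (4.0000, 6.0000)
check cable 4: ‖A_4−P‖² = 40.0000 ≈ L_4² = 40.0000 ✓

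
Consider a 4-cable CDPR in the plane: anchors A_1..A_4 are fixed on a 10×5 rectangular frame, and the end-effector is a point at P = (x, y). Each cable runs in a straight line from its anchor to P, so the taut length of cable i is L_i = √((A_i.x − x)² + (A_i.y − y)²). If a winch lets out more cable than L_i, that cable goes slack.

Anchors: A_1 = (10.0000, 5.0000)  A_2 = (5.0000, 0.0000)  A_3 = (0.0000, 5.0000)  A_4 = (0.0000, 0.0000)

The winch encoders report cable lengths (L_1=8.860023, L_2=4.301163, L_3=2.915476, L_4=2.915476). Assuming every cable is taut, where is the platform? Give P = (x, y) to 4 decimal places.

expand ‖A_i−P‖²=L_i² and subtract eq 1 (c_i ≔ ‖A_i‖²−L_i²)
c_1 = 100.0000+25.0000−78.5000 = 46.5000
eq1−eq2 → [10.0000  10.0000]·P = 40.0000
eq1−eq3 → [20.0000  0.0000]·P = 30.0000
eq1−eq4 → [20.0000  10.0000]·P = 55.0000
2×2 solve → P = (1.5000, 2.5000)
check cable 4: ‖A_4−P‖² = 8.5000 ≈ L_4² = 8.5000 ✓

(1.5000, 2.5000)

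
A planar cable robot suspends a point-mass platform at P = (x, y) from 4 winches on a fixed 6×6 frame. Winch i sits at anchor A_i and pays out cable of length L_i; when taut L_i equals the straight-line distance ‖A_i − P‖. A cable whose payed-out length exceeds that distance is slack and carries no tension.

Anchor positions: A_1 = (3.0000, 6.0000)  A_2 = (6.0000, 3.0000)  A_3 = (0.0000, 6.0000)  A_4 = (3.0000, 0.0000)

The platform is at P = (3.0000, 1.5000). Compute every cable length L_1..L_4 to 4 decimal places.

L_1 = √((3.0000−3.0000)² + (6.0000−1.5000)²) = 4.5000
L_2 = √((6.0000−3.0000)² + (3.0000−1.5000)²) = 3.3541
L_3 = √((0.0000−3.0000)² + (6.0000−1.5000)²) = 5.4083
L_4 = √((3.0000−3.0000)² + (0.0000−1.5000)²) = 1.5000

(4.5000, 3.3541, 5.4083, 1.5000)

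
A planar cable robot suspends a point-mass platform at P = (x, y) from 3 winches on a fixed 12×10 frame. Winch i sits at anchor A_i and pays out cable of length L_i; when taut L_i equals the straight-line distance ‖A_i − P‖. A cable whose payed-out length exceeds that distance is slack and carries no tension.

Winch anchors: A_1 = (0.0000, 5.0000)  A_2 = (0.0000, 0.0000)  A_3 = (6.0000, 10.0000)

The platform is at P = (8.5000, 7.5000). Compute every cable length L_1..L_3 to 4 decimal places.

(8.8600, 11.3358, 3.5355)

cable 1: Δx=-8.5000, Δy=-2.5000; L_1 = √(Δx²+Δy²) = 8.8600
cable 2: Δx=-8.5000, Δy=-7.5000; L_2 = √(Δx²+Δy²) = 11.3358
cable 3: Δx=-2.5000, Δy=2.5000; L_3 = √(Δx²+Δy²) = 3.5355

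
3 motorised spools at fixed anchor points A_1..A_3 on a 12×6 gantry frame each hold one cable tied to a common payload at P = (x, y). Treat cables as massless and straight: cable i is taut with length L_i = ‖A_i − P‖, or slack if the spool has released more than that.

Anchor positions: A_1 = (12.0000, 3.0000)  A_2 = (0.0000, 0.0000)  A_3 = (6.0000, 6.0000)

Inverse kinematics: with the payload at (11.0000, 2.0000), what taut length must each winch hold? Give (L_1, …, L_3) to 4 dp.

(1.4142, 11.1803, 6.4031)

cable 1: Δx=1.0000, Δy=1.0000; L_1 = √(Δx²+Δy²) = 1.4142
cable 2: Δx=-11.0000, Δy=-2.0000; L_2 = √(Δx²+Δy²) = 11.1803
cable 3: Δx=-5.0000, Δy=4.0000; L_3 = √(Δx²+Δy²) = 6.4031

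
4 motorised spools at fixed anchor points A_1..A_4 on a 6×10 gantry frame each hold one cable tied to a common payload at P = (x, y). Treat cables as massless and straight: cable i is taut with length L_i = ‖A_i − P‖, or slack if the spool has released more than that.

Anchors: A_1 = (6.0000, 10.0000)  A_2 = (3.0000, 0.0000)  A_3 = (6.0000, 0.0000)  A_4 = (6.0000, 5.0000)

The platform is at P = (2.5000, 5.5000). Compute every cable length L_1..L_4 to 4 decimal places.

L_1: Δ = A_1−P = (3.5000, 4.5000) → ‖Δ‖ = √32.5000 = 5.7009
L_2: Δ = A_2−P = (0.5000, -5.5000) → ‖Δ‖ = √30.5000 = 5.5227
L_3: Δ = A_3−P = (3.5000, -5.5000) → ‖Δ‖ = √42.5000 = 6.5192
L_4: Δ = A_4−P = (3.5000, -0.5000) → ‖Δ‖ = √12.5000 = 3.5355

(5.7009, 5.5227, 6.5192, 3.5355)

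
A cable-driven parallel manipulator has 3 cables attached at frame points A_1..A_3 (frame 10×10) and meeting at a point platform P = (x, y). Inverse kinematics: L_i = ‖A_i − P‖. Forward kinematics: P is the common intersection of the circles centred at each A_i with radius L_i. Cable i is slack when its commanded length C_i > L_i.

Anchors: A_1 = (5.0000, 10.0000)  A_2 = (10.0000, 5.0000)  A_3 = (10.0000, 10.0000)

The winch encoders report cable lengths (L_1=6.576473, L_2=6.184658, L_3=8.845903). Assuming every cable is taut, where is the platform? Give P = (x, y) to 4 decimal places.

(4.0000, 3.5000)

each cable: (A_i−P)·(A_i−P) = L_i²; let c_i = ‖A_i‖²−L_i²
c_1 = 25.0000+100.0000−43.2500 = 81.7500
row 1: -10.0000x + 10.0000y = -5.0000  (c_2=86.7500)
row 2: -10.0000x + 0.0000y = -40.0000  (c_3=121.7500)
Cramer on rows 1–2 → x = 4.0000, y = 3.5000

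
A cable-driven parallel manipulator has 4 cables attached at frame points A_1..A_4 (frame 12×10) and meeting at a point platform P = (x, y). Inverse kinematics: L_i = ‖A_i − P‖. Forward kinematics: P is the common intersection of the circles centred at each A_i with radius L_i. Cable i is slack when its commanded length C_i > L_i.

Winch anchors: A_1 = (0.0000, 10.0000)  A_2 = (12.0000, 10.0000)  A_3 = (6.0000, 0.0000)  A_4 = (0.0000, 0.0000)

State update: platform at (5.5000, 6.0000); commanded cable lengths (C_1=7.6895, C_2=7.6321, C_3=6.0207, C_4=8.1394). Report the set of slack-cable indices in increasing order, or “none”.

cable 1: L_1 = ‖A_1−P‖ = 6.8007;  C_1 = 7.6895 → slack
cable 2: L_2 = ‖A_2−P‖ = 7.6322;  C_2 = 7.6321 → taut
cable 3: L_3 = ‖A_3−P‖ = 6.0208;  C_3 = 6.0207 → taut
cable 4: L_4 = ‖A_4−P‖ = 8.1394;  C_4 = 8.1394 → taut

1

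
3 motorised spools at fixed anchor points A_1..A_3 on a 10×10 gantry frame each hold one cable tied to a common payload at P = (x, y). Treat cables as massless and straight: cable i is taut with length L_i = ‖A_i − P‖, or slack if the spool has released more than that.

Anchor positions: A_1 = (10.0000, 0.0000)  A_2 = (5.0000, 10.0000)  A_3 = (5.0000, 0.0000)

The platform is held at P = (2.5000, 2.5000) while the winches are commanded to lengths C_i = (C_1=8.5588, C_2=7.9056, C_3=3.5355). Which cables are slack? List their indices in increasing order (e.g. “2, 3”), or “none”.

i=1: geometric 7.9057 vs commanded 8.5588 ⇒ slack
i=2: geometric 7.9057 vs commanded 7.9056 ⇒ taut
i=3: geometric 3.5355 vs commanded 3.5355 ⇒ taut

1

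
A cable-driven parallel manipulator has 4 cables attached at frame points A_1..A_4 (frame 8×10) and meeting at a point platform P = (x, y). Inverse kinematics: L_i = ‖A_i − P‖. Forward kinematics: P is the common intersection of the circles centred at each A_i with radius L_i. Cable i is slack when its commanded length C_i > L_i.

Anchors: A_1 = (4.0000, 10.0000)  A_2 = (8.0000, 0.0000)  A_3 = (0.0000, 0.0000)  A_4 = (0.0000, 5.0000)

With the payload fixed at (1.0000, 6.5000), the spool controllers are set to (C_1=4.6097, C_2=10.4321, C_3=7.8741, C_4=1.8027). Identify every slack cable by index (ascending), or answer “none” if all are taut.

cable 1: √((3.0000)²+(3.5000)²)=4.6098, C_1=4.6097: taut
cable 2: √((7.0000)²+(-6.5000)²)=9.5525, C_2=10.4321: slack
cable 3: √((-1.0000)²+(-6.5000)²)=6.5765, C_3=7.8741: slack
cable 4: √((-1.0000)²+(-1.5000)²)=1.8028, C_4=1.8027: taut

2, 3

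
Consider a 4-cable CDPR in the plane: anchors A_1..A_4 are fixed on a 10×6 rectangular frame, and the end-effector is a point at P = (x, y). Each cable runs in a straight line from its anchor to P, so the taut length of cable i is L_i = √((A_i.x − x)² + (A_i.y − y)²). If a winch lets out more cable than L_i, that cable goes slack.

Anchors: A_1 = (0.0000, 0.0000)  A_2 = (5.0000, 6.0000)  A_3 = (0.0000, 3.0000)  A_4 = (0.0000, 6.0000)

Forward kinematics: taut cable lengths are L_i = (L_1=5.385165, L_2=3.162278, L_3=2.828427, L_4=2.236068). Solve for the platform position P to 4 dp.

each cable: (A_i−P)·(A_i−P) = L_i²; let c_i = ‖A_i‖²−L_i²
c_1 = 0.0000+0.0000−29.0000 = -29.0000
row 1: -10.0000x − 12.0000y = -80.0000  (c_2=51.0000)
row 2: 0.0000x − 6.0000y = -30.0000  (c_3=1.0000)
row 3: 0.0000x − 12.0000y = -60.0000  (c_4=31.0000)
Cramer on rows 1–2 → x = 2.0000, y = 5.0000
check cable 4: ‖A_4−P‖² = 5.0000 ≈ L_4² = 5.0000 ✓

(2.0000, 5.0000)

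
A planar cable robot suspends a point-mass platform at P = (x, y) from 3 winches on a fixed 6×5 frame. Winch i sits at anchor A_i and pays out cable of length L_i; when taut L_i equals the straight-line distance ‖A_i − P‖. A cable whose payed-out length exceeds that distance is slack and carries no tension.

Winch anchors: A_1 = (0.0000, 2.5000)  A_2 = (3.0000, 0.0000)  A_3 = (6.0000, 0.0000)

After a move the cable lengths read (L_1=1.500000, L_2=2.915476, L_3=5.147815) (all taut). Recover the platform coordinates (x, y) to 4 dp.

expand ‖A_i−P‖²=L_i² and subtract eq 1 (q_i ≔ ‖A_i‖²−L_i²)
q_1 = 0.0000+6.2500−2.2500 = 4.0000
eq1−eq2 → [-6.0000  5.0000]·P = 3.5000
eq1−eq3 → [-12.0000  5.0000]·P = -5.5000
2×2 solve → P = (1.5000, 2.5000)

(1.5000, 2.5000)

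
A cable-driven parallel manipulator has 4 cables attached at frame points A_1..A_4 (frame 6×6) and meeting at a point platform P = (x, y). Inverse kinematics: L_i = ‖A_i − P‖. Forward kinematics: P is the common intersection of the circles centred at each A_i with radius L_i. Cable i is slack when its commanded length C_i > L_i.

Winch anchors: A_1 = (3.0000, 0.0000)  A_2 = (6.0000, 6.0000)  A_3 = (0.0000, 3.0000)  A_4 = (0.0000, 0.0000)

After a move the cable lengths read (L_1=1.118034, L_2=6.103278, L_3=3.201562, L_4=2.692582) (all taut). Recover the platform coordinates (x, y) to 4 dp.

(2.5000, 1.0000)

each cable: (A_i−P)·(A_i−P) = L_i²; let c_i = ‖A_i‖²−L_i²
c_1 = 9.0000+0.0000−1.2500 = 7.7500
row 1: -6.0000x − 12.0000y = -27.0000  (c_2=34.7500)
row 2: 6.0000x − 6.0000y = 9.0000  (c_3=-1.2500)
row 3: 6.0000x + 0.0000y = 15.0000  (c_4=-7.2500)
Cramer on rows 1–2 → x = 2.5000, y = 1.0000
check cable 4: ‖A_4−P‖² = 7.2500 ≈ L_4² = 7.2500 ✓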